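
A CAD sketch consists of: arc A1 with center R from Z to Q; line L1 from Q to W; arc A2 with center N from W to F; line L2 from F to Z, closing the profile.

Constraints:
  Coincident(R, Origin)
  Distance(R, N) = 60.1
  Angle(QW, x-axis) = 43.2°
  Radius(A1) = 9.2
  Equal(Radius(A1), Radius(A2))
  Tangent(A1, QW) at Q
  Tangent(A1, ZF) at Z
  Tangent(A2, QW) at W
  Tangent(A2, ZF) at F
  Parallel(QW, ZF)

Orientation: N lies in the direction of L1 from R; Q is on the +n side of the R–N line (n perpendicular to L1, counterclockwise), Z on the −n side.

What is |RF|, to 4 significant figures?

60.80

The slot axis is L1's direction at 43.2°, so u = (cos 43.2°, sin 43.2°) = (0.7290, 0.6845) and n = (−sin 43.2°, cos 43.2°) = (-0.6845, 0.7290). R is at the origin and N lies 60.1 along u from R, so N = 60.1·u = (43.81, 41.14). Tangency of A1 to both parallel lines with radius 9.2 puts Q and Z at R ± 9.2·n: Q = (-6.298, 6.707), Z = (6.298, -6.707). Equal radii place W and F the same way about N: W = N + 9.2·n = (37.51, 47.85), F = N − 9.2·n = (50.11, 34.43). Then |RF| = |F − R| = 60.80.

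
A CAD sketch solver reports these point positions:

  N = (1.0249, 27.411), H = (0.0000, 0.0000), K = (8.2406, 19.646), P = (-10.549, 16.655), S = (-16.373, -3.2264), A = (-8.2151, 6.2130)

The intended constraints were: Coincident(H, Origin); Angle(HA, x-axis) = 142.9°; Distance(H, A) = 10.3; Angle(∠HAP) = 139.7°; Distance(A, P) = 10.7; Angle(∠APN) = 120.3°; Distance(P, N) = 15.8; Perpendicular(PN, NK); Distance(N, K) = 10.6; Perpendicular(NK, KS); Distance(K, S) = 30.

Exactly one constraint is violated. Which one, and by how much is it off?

Distance(K, S) = 30 — off by 3.60.

H = (0.00, 0.00) ✓; HA at 142.9° ✓; |HA| = 10.30 ✓; ∠HAP = 139.7° ✓; |AP| = 10.70 ✓; ∠APN = 120.3° ✓; |PN| = 15.80 ✓; ∠(PN, NK) = 90.00° ✓; |NK| = 10.60 ✓; ∠(NK, KS) = 90.00° ✓; |KS| = 33.60 ✗.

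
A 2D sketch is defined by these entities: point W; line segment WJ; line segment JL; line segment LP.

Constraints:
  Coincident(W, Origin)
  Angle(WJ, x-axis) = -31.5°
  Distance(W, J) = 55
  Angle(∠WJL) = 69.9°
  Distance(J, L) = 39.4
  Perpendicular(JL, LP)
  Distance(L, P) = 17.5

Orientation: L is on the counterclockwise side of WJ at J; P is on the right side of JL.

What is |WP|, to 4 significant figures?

72.12

W is at the origin; WJ runs at -31.5° with length 55.0, so J = 55.0·(cos -31.5°, sin -31.5°) = (46.90, -28.74). ∠WJL = 69.9°, so JL runs at -31.5° + (180° − 69.9°) = 78.60° from the x-axis; with |JL| = 39.4, L = J + 39.4·(cos 78.60°, sin 78.60°) = (54.68, 9.885). The perpendicularity gives LP at right angles to JL; with |LP| = 17.5 on the right of JL, P = L + 17.5·(0.9803, -0.1977) = (71.84, 6.426). Then |WP| = |P − W| = 72.12.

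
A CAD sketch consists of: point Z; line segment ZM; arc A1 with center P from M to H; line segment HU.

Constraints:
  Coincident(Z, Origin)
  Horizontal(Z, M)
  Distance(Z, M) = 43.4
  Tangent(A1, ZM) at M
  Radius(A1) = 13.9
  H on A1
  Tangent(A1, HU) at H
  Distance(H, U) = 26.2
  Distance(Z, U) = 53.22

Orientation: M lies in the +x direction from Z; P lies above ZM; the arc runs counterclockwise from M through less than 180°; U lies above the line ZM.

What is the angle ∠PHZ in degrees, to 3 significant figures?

23.6°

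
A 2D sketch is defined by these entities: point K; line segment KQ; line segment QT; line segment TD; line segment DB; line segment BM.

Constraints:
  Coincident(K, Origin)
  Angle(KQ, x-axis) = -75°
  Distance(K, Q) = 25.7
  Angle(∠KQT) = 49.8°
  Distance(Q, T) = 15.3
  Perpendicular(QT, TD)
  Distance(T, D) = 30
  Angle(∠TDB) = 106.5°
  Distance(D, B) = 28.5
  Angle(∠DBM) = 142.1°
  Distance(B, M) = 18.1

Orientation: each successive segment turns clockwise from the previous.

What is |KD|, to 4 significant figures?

10.45

K is at the origin; KQ runs at -75.0° with length 25.7, so Q = (6.652, -24.82). ∠KQT = 49.8° gives QT at 154.8° from the x-axis; with |QT| = 15.3, T = (-7.192, -18.31). QT ⟂ TD, so TD runs at 64.80°; with |TD| = 30.0, D = (5.581, 8.835). Then |KD| = |D − K| = 10.45.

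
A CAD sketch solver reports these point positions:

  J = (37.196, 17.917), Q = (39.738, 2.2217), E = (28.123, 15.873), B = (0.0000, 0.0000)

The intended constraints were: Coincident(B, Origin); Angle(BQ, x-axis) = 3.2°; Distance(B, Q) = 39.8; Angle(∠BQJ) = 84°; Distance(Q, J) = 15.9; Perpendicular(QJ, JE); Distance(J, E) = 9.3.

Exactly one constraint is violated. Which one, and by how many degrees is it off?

Perpendicular(QJ, JE) — off by 3.50°.

B = (0.00, 0.00) ✓; BQ at 3.200° ✓; |BQ| = 39.80 ✓; ∠BQJ = 84.00° ✓; |QJ| = 15.90 ✓; ∠(QJ, JE) = 93.50° ✗; |JE| = 9.300 ✓.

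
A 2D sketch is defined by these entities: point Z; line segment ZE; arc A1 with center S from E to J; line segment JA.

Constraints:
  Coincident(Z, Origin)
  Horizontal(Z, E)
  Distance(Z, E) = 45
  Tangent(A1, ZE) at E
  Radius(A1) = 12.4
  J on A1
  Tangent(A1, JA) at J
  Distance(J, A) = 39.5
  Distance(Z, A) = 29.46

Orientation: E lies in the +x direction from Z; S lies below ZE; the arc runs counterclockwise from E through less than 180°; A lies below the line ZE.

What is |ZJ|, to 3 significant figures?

37.1

Checks: ∠(SE, EZ) = 90.00° ✓; |SE| = 12.40 ✓; |SJ| = 12.40 ✓; ∠(SJ, JA) = 90.00° ✓; |JA| = 39.50 ✓; |ZA| = 29.46 ✓.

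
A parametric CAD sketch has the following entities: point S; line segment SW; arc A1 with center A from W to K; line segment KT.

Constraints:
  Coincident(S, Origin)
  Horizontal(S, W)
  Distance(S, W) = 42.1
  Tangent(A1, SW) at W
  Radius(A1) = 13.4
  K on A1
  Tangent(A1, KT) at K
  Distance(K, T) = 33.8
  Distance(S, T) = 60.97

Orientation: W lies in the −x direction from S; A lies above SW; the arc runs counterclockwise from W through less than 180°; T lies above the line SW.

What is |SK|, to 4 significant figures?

33.19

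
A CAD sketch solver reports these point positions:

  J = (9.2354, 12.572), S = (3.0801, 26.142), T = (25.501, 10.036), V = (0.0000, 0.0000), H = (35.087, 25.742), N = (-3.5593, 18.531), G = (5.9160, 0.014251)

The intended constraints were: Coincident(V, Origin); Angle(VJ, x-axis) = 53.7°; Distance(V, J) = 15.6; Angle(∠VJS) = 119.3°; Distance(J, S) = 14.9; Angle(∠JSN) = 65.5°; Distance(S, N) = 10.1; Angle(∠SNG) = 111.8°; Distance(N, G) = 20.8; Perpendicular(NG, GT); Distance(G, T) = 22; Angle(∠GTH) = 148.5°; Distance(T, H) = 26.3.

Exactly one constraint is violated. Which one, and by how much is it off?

Distance(T, H) = 26.3 — off by 7.90.

V = (0.00, 0.00) ✓; VJ at 53.70° ✓; |VJ| = 15.60 ✓; ∠VJS = 119.3° ✓; |JS| = 14.90 ✓; ∠JSN = 65.50° ✓; |SN| = 10.10 ✓; ∠SNG = 111.8° ✓; |NG| = 20.80 ✓; ∠(NG, GT) = 90.00° ✓; |GT| = 22.00 ✓; ∠GTH = 148.5° ✓; |TH| = 18.40 ✗.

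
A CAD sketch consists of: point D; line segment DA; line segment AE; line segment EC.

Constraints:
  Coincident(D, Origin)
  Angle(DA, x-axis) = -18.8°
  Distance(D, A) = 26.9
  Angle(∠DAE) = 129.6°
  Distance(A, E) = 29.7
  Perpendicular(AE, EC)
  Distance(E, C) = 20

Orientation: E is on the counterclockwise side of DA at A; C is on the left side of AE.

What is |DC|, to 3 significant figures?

46.9

D is at the origin; DA runs at -18.8° with length 26.9, so A = 26.9·(cos -18.8°, sin -18.8°) = (25.5, -8.67). ∠DAE = 129.6°, so AE runs at -18.8° + (180° − 129.6°) = 31.6° from the x-axis; with |AE| = 29.7, E = A + 29.7·(cos 31.6°, sin 31.6°) = (50.8, 6.89). The perpendicularity gives EC at right angles to AE; with |EC| = 20.0 on the left of AE, C = E + 20.0·(-0.524, 0.852) = (40.3, 23.9). Then |DC| = |C − D| = 46.9.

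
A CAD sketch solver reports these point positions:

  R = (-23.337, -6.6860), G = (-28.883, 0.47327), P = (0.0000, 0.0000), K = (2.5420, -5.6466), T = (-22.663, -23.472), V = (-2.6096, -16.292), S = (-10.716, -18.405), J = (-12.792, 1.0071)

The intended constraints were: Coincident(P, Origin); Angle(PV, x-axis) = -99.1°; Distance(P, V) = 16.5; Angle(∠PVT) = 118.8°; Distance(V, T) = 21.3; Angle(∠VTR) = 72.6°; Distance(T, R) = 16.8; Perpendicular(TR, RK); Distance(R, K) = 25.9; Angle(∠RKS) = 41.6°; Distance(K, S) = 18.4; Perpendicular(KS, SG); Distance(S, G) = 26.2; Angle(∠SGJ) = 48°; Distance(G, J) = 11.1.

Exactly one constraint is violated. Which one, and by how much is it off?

Distance(G, J) = 11.1 — off by 5.00.

P = (0.00, 0.00) ✓; PV at -99.10° ✓; |PV| = 16.50 ✓; ∠PVT = 118.8° ✓; |VT| = 21.30 ✓; ∠VTR = 72.60° ✓; |TR| = 16.80 ✓; ∠(TR, RK) = 90.00° ✓; |RK| = 25.90 ✓; ∠RKS = 41.60° ✓; |KS| = 18.40 ✓; ∠(KS, SG) = 90.00° ✓; |SG| = 26.20 ✓; ∠SGJ = 48.00° ✓; |GJ| = 16.10 ✗.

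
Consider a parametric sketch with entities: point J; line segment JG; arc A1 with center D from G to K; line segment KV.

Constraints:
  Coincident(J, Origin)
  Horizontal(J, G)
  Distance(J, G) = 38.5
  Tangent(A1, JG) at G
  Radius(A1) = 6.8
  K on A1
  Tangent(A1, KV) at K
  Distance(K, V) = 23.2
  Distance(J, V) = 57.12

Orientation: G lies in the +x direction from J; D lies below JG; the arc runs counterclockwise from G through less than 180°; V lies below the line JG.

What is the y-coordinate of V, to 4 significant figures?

-28.26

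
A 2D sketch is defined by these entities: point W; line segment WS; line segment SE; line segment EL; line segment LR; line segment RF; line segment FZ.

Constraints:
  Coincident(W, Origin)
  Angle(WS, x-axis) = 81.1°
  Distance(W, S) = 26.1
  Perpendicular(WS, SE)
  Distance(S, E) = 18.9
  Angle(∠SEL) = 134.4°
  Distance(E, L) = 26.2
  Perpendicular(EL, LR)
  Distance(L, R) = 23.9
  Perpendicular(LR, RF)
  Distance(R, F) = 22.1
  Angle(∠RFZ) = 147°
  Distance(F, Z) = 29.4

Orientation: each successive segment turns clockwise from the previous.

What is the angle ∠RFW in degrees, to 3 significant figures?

80.4°

W is at the origin; WS runs at 81.1° with length 26.1, so S = (4.04, 25.8). WS is perpendicular to SE, so SE runs at -8.90°; with |SE| = 18.9, E = (22.7, 22.9). ∠SEL = 134.4° gives EL at -54.5° from the x-axis; with |EL| = 26.2, L = (37.9, 1.53). EL ⟂ LR, so LR runs at -144°; with |LR| = 23.9, R = (18.5, -12.3). LR is perpendicular to RF, so RF runs at 126°; with |RF| = 22.1, F = (5.63, 5.65). Then cos ∠RFW = FR·FW / (|FR||FW|), giving 80.4°.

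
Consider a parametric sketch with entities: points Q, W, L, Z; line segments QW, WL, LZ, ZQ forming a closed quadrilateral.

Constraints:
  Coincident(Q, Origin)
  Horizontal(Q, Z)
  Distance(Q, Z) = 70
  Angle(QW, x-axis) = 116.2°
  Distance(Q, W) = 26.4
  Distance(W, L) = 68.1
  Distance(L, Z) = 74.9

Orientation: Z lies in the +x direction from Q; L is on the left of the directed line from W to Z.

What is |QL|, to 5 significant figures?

79.123

Checks: |WL| = 68.10 ✓; |LZ| = 74.90 ✓.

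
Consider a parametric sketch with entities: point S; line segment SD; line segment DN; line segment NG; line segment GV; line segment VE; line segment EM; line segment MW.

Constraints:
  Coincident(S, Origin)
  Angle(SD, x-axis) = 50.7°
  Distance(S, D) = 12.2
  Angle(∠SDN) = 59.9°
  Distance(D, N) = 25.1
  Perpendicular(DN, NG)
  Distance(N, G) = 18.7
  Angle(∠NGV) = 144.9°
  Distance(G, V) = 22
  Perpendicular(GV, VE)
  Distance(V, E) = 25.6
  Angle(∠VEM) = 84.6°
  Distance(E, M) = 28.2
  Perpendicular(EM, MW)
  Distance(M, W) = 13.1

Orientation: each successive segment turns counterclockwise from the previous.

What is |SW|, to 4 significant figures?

13.75

∠VEM = 84.6° gives EM at 121.3° from the x-axis; with |EM| = 28.2, M = (-2.052, 10.48). EM is perpendicular to MW, so MW runs at -148.7°; with |MW| = 13.1, W = (-13.25, 3.676). Then |SW| = |W − S| = 13.75.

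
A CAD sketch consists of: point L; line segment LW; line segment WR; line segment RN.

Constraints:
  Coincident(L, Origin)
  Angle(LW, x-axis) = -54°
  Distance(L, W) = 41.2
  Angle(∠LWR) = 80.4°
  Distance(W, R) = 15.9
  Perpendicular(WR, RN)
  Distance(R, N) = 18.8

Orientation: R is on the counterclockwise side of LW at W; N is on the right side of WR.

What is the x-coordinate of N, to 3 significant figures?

48.8

∠LWR = 80.4°, so WR runs at -54.0° + (180° − 80.4°) = 45.6° from the x-axis; with |WR| = 15.9, R = W + 15.9·(cos 45.6°, sin 45.6°) = (35.3, -22.0). WR ⟂ RN; with |RN| = 18.8 on the right of WR, N = R + 18.8·(0.714, -0.700) = (48.8, -35.1). So N.x = 48.8.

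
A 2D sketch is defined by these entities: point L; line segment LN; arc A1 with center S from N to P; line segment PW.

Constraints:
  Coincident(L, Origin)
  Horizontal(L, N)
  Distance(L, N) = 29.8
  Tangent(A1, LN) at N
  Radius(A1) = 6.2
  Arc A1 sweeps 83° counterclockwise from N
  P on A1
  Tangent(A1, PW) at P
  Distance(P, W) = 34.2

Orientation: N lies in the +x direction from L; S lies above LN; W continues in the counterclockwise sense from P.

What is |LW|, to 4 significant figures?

56.23

L is at the origin; L and N share the same y with |LN| = 29.8 and N on the +x side, so N = (29.80, 0.000). The tangent condition forces SN to be normal to LN, so S = N + (0, 6.2) = (29.80, 6.200). On A1, N sits at bearing -90° from S; an 83° counterclockwise sweep puts P at bearing -7°, so P = S + 6.2·(cos -7°, sin -7°) = (35.95, 5.444). The tangent condition forces SP to be normal to PW, so PW runs along (−sin -7°, cos -7°); with |PW| = 34.2, W = (40.12, 39.39). Then |LW| = |W − L| = 56.23.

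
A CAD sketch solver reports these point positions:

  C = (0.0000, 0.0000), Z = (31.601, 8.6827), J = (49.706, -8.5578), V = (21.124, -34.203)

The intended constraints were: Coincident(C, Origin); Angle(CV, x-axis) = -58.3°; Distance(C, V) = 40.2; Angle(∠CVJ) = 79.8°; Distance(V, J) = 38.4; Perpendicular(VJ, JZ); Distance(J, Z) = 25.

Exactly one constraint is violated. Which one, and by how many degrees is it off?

Perpendicular(VJ, JZ) — off by 4.50°.

C = (0.00, 0.00) ✓; CV at -58.30° ✓; |CV| = 40.20 ✓; ∠CVJ = 79.80° ✓; |VJ| = 38.40 ✓; ∠(VJ, JZ) = 94.50° ✗; |JZ| = 25.00 ✓.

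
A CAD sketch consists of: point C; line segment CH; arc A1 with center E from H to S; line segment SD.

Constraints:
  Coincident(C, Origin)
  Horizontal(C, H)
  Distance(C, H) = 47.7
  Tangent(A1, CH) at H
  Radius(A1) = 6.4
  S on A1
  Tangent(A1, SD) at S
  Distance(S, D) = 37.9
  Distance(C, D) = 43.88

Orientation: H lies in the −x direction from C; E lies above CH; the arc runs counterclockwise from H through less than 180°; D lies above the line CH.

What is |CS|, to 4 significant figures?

42.20

Checks: |CH| = 47.70 ✓; |ES| = 6.400 ✓; ∠(ES, SD) = 90.00° ✓; |SD| = 37.90 ✓; |CD| = 43.88 ✓.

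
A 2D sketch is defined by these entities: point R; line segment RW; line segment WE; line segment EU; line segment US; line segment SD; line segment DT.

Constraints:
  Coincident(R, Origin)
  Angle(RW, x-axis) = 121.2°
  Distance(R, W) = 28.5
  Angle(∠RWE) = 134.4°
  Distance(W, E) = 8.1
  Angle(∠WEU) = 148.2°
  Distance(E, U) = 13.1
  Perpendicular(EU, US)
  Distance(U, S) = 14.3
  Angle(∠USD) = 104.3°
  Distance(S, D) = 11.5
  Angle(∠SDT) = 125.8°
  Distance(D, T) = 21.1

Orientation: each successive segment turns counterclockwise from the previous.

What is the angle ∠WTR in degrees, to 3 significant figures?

82.6°

∠USD = 104.3° gives SD at 4.30° from the x-axis; with |SD| = 11.5, D = (-19.0, 9.36). ∠SDT = 125.8° gives DT at 58.5° from the x-axis; with |DT| = 21.1, T = (-8.01, 27.3). Then cos ∠WTR = TW·TR / (|TW||TR|), giving 82.6°.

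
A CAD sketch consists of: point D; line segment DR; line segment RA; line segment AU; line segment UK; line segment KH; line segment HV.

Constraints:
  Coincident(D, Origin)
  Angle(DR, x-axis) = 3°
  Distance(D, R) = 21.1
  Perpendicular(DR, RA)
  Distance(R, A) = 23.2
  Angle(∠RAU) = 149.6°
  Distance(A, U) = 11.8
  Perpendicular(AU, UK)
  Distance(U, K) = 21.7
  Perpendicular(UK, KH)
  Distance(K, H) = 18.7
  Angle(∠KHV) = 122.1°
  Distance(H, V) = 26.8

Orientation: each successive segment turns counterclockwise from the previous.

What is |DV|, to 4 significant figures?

33.12

UK ⟂ KH, so KH runs at -56.60°; with |KH| = 18.7, H = (5.539, 6.567). ∠KHV = 122.1° gives HV at 1.300° from the x-axis; with |HV| = 26.8, V = (32.33, 7.175). Then |DV| = |V − D| = 33.12.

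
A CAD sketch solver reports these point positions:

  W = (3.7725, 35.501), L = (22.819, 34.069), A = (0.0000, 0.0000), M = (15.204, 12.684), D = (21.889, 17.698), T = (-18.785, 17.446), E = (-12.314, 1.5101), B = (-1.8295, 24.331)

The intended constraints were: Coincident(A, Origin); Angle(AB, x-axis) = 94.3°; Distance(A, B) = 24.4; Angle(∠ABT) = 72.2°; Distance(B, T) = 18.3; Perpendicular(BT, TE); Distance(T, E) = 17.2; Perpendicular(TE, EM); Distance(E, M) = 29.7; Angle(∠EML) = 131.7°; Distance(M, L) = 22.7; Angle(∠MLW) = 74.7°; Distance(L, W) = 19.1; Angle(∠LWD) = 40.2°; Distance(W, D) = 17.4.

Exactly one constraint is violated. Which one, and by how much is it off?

Distance(W, D) = 17.4 — off by 8.00.

A = (0.00, 0.00) ✓; AB at 94.30° ✓; |AB| = 24.40 ✓; ∠ABT = 72.20° ✓; |BT| = 18.30 ✓; ∠(BT, TE) = 90.00° ✓; |TE| = 17.20 ✓; ∠(TE, EM) = 90.00° ✓; |EM| = 29.70 ✓; ∠EML = 131.7° ✓; |ML| = 22.70 ✓; ∠MLW = 74.70° ✓; |LW| = 19.10 ✓; ∠LWD = 40.20° ✓; |WD| = 25.40 ✗.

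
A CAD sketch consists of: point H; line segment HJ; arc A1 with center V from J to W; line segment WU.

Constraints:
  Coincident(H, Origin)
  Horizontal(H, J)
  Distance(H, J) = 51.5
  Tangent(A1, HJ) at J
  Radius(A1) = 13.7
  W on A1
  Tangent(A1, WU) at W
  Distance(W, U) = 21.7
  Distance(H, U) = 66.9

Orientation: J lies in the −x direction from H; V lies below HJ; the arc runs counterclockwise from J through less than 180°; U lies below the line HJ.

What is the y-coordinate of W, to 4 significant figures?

-19.76

Checks: |VW| = 13.70 ✓; ∠(VW, WU) = 90.00° ✓; |WU| = 21.70 ✓; |HU| = 66.90 ✓.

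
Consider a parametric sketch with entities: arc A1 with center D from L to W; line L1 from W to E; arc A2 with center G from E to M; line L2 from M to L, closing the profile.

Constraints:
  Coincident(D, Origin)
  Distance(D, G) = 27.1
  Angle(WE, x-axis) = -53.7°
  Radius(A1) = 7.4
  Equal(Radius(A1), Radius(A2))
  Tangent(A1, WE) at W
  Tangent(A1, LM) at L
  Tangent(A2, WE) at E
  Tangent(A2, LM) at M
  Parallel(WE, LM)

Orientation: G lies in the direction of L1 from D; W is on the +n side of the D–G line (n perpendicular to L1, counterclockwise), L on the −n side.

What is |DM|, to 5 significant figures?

28.092

Tangency of A1 to both parallel lines with radius 7.4 puts W and L at D ± 7.4·n: W = (5.9639, 4.3809), L = (-5.9639, -4.3809). Equal radii place E and M the same way about G: E = G + 7.4·n = (22.007, -17.460), M = G − 7.4·n = (10.080, -26.222). Then |DM| = |M − D| = 28.092.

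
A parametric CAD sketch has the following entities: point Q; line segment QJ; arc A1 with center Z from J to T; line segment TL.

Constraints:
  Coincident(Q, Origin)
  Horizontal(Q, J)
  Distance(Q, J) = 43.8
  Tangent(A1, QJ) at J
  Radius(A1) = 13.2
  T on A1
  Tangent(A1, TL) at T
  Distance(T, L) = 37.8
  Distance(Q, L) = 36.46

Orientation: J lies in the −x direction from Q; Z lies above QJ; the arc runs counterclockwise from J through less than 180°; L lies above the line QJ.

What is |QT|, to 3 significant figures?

33.8

Checks: ∠(ZJ, JQ) = 90.00° ✓; |ZT| = 13.20 ✓; ∠(ZT, TL) = 90.00° ✓; |TL| = 37.80 ✓; |QL| = 36.46 ✓.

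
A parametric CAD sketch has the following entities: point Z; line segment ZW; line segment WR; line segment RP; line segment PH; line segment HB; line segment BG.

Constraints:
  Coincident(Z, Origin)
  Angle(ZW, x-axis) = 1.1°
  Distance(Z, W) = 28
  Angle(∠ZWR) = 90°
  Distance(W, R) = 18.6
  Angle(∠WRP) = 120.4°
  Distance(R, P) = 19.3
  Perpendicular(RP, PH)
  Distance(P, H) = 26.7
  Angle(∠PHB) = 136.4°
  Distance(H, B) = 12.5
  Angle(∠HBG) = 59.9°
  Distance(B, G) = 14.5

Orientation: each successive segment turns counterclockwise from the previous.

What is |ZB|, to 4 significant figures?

6.868

Z is at the origin; ZW runs at 1.1° with length 28.0, so W = (27.99, 0.5375). ∠ZWR = 90.0° gives WR at 91.10° from the x-axis; with |WR| = 18.6, R = (27.64, 19.13). ∠WRP = 120.4° gives RP at 150.7° from the x-axis; with |RP| = 19.3, P = (10.81, 28.58). RP ⟂ PH, so PH runs at -119.3°; with |PH| = 26.7, H = (-2.260, 5.295). ∠PHB = 136.4° gives HB at -75.70° from the x-axis; with |HB| = 12.5, B = (0.8278, -6.818). Then |ZB| = |B − Z| = 6.868.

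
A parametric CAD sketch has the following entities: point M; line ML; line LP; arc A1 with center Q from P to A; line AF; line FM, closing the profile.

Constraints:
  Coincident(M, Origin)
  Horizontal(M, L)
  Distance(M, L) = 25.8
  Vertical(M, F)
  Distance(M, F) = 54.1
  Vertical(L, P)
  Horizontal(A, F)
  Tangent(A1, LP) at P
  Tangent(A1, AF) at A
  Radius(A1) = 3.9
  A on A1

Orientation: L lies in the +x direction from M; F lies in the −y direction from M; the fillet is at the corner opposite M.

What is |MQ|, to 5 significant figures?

54.769

M and F share the same x with |MF| = 54.1 and F on the −y side, so F = (0.0000, -54.100). The virtual corner opposite M is at (25.800, -54.100). A1 meets LP tangentially, so QP is at right angles to LP and since A1 is tangent to AF there, QA ⟂ AF, with radius 3.9, so the center Q sits 3.9 in from both sides at Q = (21.900, -50.200). Then |MQ| = |Q − M| = 54.769.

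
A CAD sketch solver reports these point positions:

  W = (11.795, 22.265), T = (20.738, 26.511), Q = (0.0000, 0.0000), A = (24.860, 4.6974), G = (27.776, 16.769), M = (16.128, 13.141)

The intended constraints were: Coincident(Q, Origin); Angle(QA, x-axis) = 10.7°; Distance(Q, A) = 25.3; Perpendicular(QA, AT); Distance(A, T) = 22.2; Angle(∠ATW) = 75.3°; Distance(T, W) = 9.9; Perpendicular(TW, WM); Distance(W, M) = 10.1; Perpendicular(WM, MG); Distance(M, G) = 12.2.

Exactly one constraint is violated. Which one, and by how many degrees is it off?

Perpendicular(WM, MG) — off by 8.10°.

Q = (0.00, 0.00) ✓; QA at 10.70° ✓; |QA| = 25.30 ✓; ∠(QA, AT) = 90.00° ✓; |AT| = 22.20 ✓; ∠ATW = 75.30° ✓; |TW| = 9.900 ✓; ∠(TW, WM) = 90.01° ✓; |WM| = 10.10 ✓; ∠(WM, MG) = 81.90° ✗; |MG| = 12.20 ✓.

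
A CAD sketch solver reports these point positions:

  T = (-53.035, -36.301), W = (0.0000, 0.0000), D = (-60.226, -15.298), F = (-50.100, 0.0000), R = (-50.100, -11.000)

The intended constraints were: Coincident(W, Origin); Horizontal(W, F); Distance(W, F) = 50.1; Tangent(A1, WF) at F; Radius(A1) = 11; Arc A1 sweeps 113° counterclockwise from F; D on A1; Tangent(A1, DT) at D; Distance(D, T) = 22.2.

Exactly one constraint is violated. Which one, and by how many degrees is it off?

Tangent(A1, DT) at D — off by 4.10°.

W = (0.00, 0.00) ✓; W.y = 0.00, F.y = 0.00 ✓; |WF| = 50.10 ✓; ∠(RF, FW) = 90.00° ✓; |RF| = 11.00 ✓; bearing(R→D) − bearing(R→F) = 113.0° ✓; |RD| = 11.00 ✓; ∠(RD, DT) = 94.10° ✗; |DT| = 22.20 ✓.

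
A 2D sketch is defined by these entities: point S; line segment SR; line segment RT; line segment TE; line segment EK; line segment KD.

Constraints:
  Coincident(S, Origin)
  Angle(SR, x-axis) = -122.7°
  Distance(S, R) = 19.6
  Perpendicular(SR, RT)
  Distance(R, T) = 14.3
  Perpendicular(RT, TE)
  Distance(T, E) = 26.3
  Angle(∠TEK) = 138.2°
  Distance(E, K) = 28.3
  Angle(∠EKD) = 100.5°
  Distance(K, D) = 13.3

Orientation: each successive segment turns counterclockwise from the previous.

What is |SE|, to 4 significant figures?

15.79

S is at the origin; SR runs at -122.7° with length 19.6, so R = (-10.59, -16.49). SR ⟂ RT, so RT runs at -32.70°; with |RT| = 14.3, T = (1.445, -24.22). RT ⟂ TE, so TE runs at 57.30°; with |TE| = 26.3, E = (15.65, -2.087). Then |SE| = |E − S| = 15.79.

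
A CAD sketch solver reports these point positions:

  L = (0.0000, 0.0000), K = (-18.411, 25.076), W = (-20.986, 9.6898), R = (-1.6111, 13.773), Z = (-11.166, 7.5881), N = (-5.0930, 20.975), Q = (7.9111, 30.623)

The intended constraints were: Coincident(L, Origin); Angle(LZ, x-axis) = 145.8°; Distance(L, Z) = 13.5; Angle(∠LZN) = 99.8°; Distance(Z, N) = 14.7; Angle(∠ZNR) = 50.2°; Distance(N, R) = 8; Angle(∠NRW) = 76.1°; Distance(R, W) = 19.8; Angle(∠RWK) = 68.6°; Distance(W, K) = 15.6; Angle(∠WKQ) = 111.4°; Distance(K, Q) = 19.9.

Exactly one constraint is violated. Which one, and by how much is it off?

Distance(K, Q) = 19.9 — off by 7.00.

L = (0.00, 0.00) ✓; LZ at 145.8° ✓; |LZ| = 13.50 ✓; ∠LZN = 99.80° ✓; |ZN| = 14.70 ✓; ∠ZNR = 50.20° ✓; |NR| = 8.000 ✓; ∠NRW = 76.10° ✓; |RW| = 19.80 ✓; ∠RWK = 68.60° ✓; |WK| = 15.60 ✓; ∠WKQ = 111.4° ✓; |KQ| = 26.90 ✗.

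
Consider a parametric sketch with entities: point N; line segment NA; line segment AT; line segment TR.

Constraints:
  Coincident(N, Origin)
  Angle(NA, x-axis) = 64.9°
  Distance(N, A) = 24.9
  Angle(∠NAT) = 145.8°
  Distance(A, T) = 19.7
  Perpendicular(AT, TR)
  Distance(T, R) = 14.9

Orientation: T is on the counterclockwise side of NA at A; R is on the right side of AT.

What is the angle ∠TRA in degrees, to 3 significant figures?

52.9°

∠NAT = 145.8°, so AT runs at 64.9° + (180° − 145.8°) = 99.1° from the x-axis; with |AT| = 19.7, T = A + 19.7·(cos 99.1°, sin 99.1°) = (7.45, 42.0). AT ⟂ TR; with |TR| = 14.9 on the right of AT, R = T + 14.9·(0.987, 0.158) = (22.2, 44.4). Then cos ∠TRA = RT·RA / (|RT||RA|), giving 52.9°.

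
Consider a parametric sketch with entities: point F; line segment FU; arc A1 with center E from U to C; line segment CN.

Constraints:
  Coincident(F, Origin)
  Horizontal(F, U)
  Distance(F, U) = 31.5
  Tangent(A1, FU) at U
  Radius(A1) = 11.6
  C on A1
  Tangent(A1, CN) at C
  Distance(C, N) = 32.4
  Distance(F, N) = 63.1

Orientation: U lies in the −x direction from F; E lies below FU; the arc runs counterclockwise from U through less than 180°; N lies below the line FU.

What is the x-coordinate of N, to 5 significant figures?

-46.634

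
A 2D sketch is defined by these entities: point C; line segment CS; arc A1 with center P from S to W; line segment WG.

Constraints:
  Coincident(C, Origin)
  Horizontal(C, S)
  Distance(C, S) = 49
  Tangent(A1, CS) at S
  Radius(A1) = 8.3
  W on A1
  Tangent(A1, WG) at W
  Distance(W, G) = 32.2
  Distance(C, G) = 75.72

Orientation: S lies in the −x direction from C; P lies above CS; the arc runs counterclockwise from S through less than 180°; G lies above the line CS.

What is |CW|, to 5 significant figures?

45.476

C is at the origin; C and S share the same y with |CS| = 49.0 and S on the −x side, so S = (-49.000, 0.0000). The tangent condition forces PS to be normal to CS, so P = S + (0, 8.3) = (-49.000, 8.3000). Since PW ⟂ WG (tangency), |PG| = √(8.3² + 32.2²) = 33.253 regardless of where W sits on A1. So G lies on both circle(C, 75.72) and circle(P, 33.253); the above-CS intersection is G = (-66.199, 36.759). W is the foot of the tangent from G: W = (-43.193, 14.230).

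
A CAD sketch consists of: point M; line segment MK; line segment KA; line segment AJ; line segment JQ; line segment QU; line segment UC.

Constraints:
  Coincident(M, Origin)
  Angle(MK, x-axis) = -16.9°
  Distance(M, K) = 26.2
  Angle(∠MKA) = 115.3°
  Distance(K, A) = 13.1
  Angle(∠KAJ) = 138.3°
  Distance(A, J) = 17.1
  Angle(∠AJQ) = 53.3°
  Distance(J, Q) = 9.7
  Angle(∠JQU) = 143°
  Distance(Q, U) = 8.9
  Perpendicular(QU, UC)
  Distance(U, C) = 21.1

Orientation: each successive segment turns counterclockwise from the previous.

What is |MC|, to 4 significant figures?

43.83

M is at the origin; MK runs at -16.9° with length 26.2, so K = (25.07, -7.616). ∠MKA = 115.3° gives KA at 47.80° from the x-axis; with |KA| = 13.1, A = (33.87, 2.088). ∠KAJ = 138.3° gives AJ at 89.50° from the x-axis; with |AJ| = 17.1, J = (34.02, 19.19). ∠AJQ = 53.3° gives JQ at -143.8° from the x-axis; with |JQ| = 9.7, Q = (26.19, 13.46). ∠JQU = 143.0° gives QU at -106.8° from the x-axis; with |QU| = 8.9, U = (23.62, 4.938). QU is perpendicular to UC, so UC runs at -16.80°; with |UC| = 21.1, C = (43.82, -1.160). Then |MC| = |C − M| = 43.83.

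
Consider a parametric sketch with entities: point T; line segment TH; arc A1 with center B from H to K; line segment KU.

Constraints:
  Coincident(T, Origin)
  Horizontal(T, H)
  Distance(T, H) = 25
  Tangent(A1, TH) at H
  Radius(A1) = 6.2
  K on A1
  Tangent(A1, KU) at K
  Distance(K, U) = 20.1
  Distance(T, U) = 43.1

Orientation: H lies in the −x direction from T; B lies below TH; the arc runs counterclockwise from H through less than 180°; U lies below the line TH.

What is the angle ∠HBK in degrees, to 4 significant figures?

77.14°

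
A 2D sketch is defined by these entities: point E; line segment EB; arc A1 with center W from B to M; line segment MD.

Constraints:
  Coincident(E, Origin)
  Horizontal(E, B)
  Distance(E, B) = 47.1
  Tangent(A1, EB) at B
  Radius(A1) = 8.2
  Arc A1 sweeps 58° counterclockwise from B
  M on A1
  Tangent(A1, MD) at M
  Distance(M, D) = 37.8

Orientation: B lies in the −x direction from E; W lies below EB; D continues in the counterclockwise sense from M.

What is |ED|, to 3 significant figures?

82.3

E is at the origin; EB is horizontal with |EB| = 47.1 and B on the −x side, so B = (-47.1, 0.00). Since A1 is tangent to EB there, WB ⟂ EB, so W = B + (0, -8.2) = (-47.1, -8.20). On A1, B sits at bearing 90° from W; a 58° counterclockwise sweep puts M at bearing 148°, so M = W + 8.2·(cos 148°, sin 148°) = (-54.1, -3.85). Since A1 is tangent to MD there, WM ⟂ MD, so MD runs along (−sin 148°, cos 148°); with |MD| = 37.8, D = (-74.1, -35.9). Then |ED| = |D − E| = 82.3.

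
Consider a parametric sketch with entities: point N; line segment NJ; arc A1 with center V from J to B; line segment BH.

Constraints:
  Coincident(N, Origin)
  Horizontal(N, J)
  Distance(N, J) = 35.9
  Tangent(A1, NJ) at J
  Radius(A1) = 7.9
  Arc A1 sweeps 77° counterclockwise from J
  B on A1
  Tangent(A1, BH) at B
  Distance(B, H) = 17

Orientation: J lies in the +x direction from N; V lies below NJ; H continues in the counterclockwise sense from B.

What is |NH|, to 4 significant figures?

33.30

On A1, J sits at bearing 90° from V; a 77° counterclockwise sweep puts B at bearing 167°, so B = V + 7.9·(cos 167°, sin 167°) = (28.20, -6.123). A1 meets BH tangentially, so VB is at right angles to BH, so BH runs along (−sin 167°, cos 167°); with |BH| = 17.0, H = (24.38, -22.69). Then |NH| = |H − N| = 33.30.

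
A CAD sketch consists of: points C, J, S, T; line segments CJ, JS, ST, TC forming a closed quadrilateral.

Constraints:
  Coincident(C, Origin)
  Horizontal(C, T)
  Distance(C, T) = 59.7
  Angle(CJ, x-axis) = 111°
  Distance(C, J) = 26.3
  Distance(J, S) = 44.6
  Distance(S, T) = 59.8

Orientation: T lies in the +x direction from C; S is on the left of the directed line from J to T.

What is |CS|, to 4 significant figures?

57.00

Checks: |JS| = 44.60 ✓; |ST| = 59.80 ✓.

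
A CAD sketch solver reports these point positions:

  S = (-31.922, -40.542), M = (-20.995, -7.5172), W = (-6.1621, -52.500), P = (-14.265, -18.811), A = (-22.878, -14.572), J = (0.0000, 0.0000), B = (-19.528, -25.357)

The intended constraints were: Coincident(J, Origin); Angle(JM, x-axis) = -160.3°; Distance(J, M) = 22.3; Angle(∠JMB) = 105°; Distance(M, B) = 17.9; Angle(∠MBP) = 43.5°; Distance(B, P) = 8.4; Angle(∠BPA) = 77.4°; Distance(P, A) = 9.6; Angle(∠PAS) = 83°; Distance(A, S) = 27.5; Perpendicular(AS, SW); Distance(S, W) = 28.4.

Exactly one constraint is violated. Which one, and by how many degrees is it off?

Perpendicular(AS, SW) — off by 5.70°.

J = (0.00, 0.00) ✓; JM at -160.3° ✓; |JM| = 22.30 ✓; ∠JMB = 105.0° ✓; |MB| = 17.90 ✓; ∠MBP = 43.50° ✓; |BP| = 8.399 ✓; ∠BPA = 77.41° ✓; |PA| = 9.600 ✓; ∠PAS = 83.00° ✓; |AS| = 27.50 ✓; ∠(AS, SW) = 84.30° ✗; |SW| = 28.40 ✓.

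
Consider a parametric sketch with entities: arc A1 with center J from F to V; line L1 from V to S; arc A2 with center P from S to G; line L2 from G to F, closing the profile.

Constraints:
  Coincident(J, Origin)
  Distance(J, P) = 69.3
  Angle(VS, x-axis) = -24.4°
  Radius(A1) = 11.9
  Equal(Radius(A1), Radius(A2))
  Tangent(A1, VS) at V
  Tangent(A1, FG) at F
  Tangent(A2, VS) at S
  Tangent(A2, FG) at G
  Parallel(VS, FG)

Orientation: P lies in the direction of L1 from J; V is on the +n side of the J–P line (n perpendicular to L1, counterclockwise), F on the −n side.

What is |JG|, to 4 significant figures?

70.31

Tangency of A1 to both parallel lines with radius 11.9 puts V and F at J ± 11.9·n: V = (4.916, 10.84), F = (-4.916, -10.84). Equal radii place S and G the same way about P: S = P + 11.9·n = (68.03, -17.79), G = P − 11.9·n = (58.19, -39.47). Then |JG| = |G − J| = 70.31.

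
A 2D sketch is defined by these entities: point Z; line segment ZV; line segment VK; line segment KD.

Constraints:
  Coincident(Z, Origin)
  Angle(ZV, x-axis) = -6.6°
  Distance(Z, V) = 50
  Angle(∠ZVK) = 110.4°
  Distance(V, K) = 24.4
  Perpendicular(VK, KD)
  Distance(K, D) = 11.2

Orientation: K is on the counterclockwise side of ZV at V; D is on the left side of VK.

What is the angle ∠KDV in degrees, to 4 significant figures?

65.34°

∠ZVK = 110.4°, so VK runs at -6.6° + (180° − 110.4°) = 63.00° from the x-axis; with |VK| = 24.4, K = V + 24.4·(cos 63.00°, sin 63.00°) = (60.75, 15.99). The perpendicularity gives KD at right angles to VK; with |KD| = 11.2 on the left of VK, D = K + 11.2·(-0.8910, 0.4540) = (50.77, 21.08). Then cos ∠KDV = DK·DV / (|DK||DV|), giving 65.34°.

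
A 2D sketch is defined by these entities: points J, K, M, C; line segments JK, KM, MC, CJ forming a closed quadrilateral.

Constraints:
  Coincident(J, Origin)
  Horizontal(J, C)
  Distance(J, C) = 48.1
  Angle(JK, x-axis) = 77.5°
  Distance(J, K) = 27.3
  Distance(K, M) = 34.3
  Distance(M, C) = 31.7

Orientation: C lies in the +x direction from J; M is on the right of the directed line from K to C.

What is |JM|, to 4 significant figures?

17.91

J is at the origin; J and C share the same y with |JC| = 48.1 and C in +x, so C = (48.1, 0). JK runs at 77.5° with |JK| = 27.3, so K = (5.909, 26.65). M is determined by |KM| = 34.3 and |MC| = 31.7 together: it lies at the intersection of circle(K, 34.3) and circle(C, 31.7). With |KC| = 49.90, the foot of the radical line on KC is 26.67 from K and the perpendicular offset is √(34.3² − 26.67²) = 21.57. Taking the right-of-KC solution: M = (16.94, -5.825).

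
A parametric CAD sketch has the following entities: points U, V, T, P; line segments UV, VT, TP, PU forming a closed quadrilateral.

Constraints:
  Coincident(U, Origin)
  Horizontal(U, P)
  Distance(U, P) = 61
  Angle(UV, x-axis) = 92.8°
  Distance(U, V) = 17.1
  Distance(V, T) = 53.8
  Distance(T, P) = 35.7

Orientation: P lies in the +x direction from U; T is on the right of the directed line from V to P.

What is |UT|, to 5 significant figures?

41.664

Checks: |VT| = 53.80 ✓; |TP| = 35.70 ✓.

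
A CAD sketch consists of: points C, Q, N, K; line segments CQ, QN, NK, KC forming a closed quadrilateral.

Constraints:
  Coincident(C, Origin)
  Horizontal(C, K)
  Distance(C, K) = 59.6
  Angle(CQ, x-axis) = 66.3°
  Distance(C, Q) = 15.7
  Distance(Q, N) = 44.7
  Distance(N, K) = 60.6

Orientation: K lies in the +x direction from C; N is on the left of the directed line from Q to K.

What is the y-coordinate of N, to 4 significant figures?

52.59

C is at the origin; C and K share the same y with |CK| = 59.6 and K in +x, so K = (59.6, 0). CQ runs at 66.3° with |CQ| = 15.7, so Q = (6.311, 14.38). N is determined by |QN| = 44.7 and |NK| = 60.6 together: it lies at the intersection of circle(Q, 44.7) and circle(K, 60.6). With |QK| = 55.19, the foot of the radical line on QK is 12.43 from Q and the perpendicular offset is √(44.7² − 12.43²) = 42.94. Taking the left-of-QK solution: N = (29.50, 52.59).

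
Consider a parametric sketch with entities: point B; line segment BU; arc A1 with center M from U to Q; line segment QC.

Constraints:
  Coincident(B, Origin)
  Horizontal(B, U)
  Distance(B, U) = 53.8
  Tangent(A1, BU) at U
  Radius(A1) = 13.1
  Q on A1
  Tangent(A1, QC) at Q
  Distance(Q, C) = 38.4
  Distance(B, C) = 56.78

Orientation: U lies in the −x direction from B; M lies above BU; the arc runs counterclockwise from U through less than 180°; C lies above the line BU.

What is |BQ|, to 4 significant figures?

42.27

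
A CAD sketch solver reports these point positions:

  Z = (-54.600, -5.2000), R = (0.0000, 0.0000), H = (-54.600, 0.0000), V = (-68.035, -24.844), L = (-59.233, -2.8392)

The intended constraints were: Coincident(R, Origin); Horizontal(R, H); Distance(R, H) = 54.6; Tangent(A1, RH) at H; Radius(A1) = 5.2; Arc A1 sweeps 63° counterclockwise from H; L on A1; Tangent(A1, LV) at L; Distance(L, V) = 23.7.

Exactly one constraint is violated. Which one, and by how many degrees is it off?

Tangent(A1, LV) at L — off by 5.20°.

R = (0.00, 0.00) ✓; R.y = 0.00, H.y = 0.00 ✓; |RH| = 54.60 ✓; ∠(ZH, HR) = 90.00° ✓; |ZH| = 5.200 ✓; bearing(Z→L) − bearing(Z→H) = 63.00° ✓; |ZL| = 5.200 ✓; ∠(ZL, LV) = 84.80° ✗; |LV| = 23.70 ✓.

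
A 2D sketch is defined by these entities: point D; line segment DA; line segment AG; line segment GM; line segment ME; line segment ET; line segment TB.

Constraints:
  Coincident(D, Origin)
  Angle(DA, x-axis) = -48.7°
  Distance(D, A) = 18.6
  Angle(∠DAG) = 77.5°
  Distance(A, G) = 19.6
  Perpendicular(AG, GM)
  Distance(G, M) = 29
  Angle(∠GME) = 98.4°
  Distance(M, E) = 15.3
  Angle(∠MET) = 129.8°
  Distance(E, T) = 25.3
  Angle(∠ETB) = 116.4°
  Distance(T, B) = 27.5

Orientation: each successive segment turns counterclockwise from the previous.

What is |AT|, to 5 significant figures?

20.342

D is at the origin; DA runs at -48.7° with length 18.6, so A = (12.276, -13.974). ∠DAG = 77.5° gives AG at 53.800° from the x-axis; with |AG| = 19.6, G = (23.852, 1.8429). AG ⟂ GM, so GM runs at 143.80°; with |GM| = 29.0, M = (0.45005, 18.970). ∠GME = 98.4° gives ME at -134.60° from the x-axis; with |ME| = 15.3, E = (-10.293, 8.0765). ∠MET = 129.8° gives ET at -84.400° from the x-axis; with |ET| = 25.3, T = (-7.8240, -17.103). Then |AT| = |T − A| = 20.342.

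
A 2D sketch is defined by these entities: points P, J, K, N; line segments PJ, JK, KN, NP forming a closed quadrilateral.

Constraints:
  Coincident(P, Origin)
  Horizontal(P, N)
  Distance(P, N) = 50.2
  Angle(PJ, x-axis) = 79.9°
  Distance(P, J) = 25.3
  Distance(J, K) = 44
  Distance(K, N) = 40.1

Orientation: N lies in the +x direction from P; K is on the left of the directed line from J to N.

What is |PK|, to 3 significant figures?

60.7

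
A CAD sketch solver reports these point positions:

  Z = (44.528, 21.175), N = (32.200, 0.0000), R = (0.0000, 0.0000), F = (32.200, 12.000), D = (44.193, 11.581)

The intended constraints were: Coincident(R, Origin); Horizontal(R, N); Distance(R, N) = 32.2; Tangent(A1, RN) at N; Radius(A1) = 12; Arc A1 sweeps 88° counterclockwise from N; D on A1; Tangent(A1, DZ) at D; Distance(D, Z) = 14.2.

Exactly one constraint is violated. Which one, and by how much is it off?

Distance(D, Z) = 14.2 — off by 4.60.

R = (0.00, 0.00) ✓; R.y = 0.00, N.y = 0.00 ✓; |RN| = 32.20 ✓; ∠(FN, NR) = 90.00° ✓; |FN| = 12.00 ✓; bearing(F→D) − bearing(F→N) = 88.00° ✓; |FD| = 12.00 ✓; ∠(FD, DZ) = 90.00° ✓; |DZ| = 9.600 ✗.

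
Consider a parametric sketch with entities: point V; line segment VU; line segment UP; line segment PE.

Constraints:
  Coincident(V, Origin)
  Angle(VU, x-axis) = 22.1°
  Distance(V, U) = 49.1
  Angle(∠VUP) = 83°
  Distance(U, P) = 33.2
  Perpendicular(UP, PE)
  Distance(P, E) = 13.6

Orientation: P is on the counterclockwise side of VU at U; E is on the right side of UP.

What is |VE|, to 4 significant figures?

68.02

V is at the origin; VU runs at 22.1° with length 49.1, so U = 49.1·(cos 22.1°, sin 22.1°) = (45.49, 18.47). ∠VUP = 83.0°, so UP runs at 22.1° + (180° − 83.0°) = 119.1° from the x-axis; with |UP| = 33.2, P = U + 33.2·(cos 119.1°, sin 119.1°) = (29.35, 47.48). The perpendicularity gives PE at right angles to UP; with |PE| = 13.6 on the right of UP, E = P + 13.6·(0.8738, 0.4863) = (41.23, 54.10). Then |VE| = |E − V| = 68.02.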